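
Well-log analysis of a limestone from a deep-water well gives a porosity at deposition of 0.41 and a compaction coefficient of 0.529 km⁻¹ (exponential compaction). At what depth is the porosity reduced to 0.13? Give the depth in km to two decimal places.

Invert Athy's law: d = ln(φ₀/φ) / c
d = ln(0.41/0.13) / 0.529 = ln(3.154) / 0.529 = 1.1486 / 0.529 = 2.171 km

2.17 km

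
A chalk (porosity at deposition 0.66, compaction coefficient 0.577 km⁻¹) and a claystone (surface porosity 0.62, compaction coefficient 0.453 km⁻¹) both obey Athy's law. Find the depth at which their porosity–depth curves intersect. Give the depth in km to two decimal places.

0.50 km

Set φ₀ₐ e^(−cₐZ) = φ₀ᵦ e^(−cᵦZ) ⇒ ln(φ₀ₐ/φ₀ᵦ) = (cₐ − cᵦ)·Z
Z = ln(0.66/0.62) / (0.577 − 0.453) = 0.0625 / 0.124 = 0.504 km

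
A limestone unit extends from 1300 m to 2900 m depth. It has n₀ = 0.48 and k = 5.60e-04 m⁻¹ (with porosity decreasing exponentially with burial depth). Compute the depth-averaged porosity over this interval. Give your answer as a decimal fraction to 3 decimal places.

Working in km (1 km = 1000 m; k in km⁻¹ = k in m⁻¹ × 1000):
⟨n⟩ = (1/(Z₂−Z₁)) ∫ n₀ e^(−kZ) dZ = n₀·(e^(−k·Z₁) − e^(−k·Z₂)) / (k·(Z₂−Z₁))
e^(−0.56×1.3) = 0.4829; e^(−0.56×2.9) = 0.1971
⟨n⟩ = 0.48 × (0.4829 − 0.1971) / (0.56 × 1.6) = 0.48 × 0.3189 = 0.1531

0.153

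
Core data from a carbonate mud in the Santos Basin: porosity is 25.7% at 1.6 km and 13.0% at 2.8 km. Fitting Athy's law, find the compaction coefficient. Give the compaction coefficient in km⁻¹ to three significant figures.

0.568 km⁻¹

Athy: n(Z) = n₀ e^(−kZ) ⇒ n₁/n₂ = e^{k(Z₂−Z₁)} ⇒ k = ln(n₁/n₂)/(Z₂−Z₁)
k = ln(0.257/0.13) / (2.8 − 1.6) = ln(1.977) / 1.2 = 0.6815 / 1.2 = 0.568 km⁻¹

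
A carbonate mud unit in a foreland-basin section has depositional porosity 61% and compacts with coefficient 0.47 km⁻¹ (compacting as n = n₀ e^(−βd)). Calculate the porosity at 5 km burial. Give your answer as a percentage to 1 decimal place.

5.8%

n = n₀·exp(−β·d) = 0.61 × exp(−0.47 × 5) = 0.61 × exp(−2.35)
  = 0.61 × 0.0954 = 0.0582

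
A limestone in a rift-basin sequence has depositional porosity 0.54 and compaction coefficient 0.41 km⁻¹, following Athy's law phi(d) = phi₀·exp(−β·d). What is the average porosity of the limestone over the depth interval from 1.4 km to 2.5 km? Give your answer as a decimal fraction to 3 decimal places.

⟨phi⟩ = (1/(d₂−d₁)) ∫ phi₀ e^(−βd) dd = phi₀·(e^(−β·d₁) − e^(−β·d₂)) / (β·(d₂−d₁))
e^(−0.41×1.4) = 0.5633; e^(−0.41×2.5) = 0.3588
⟨phi⟩ = 0.54 × (0.5633 − 0.3588) / (0.41 × 1.1) = 0.54 × 0.4534 = 0.2448

0.245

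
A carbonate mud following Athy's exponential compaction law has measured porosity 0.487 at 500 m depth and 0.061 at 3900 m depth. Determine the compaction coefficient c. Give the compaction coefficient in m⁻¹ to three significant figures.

0.000611 m⁻¹

Working in km (1 km = 1000 m; c in km⁻¹ = c in m⁻¹ × 1000):
Athy: n(Z) = n₀ e^(−cZ) ⇒ n₁/n₂ = e^{c(Z₂−Z₁)} ⇒ c = ln(n₁/n₂)/(Z₂−Z₁)
c = ln(0.487/0.061) / (3.9 − 0.5) = ln(7.984) / 3.4 = 2.0774 / 3.4 = 0.611 km⁻¹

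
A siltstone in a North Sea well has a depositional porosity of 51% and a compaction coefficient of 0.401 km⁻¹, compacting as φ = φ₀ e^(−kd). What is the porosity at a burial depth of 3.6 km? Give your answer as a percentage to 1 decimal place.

φ = φ₀·exp(−k·d) = 0.51 × exp(−0.401 × 3.6) = 0.51 × exp(−1.444)
  = 0.51 × 0.2361 = 0.1204

12.0%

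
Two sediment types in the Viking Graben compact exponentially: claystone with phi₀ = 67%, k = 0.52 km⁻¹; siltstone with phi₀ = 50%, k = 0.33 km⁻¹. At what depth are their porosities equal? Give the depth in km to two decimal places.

1.54 km

Set phi₀ₐ e^(−kₐd) = phi₀ᵦ e^(−kᵦd) ⇒ ln(phi₀ₐ/phi₀ᵦ) = (kₐ − kᵦ)·d
d = ln(0.67/0.5) / (0.52 − 0.33) = 0.2927 / 0.19 = 1.540 km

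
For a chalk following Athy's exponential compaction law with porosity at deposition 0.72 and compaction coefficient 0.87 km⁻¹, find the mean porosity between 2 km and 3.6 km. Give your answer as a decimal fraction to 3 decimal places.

⟨φ⟩ = (1/(Z₂−Z₁)) ∫ φ₀ e^(−cZ) dZ = φ₀·(e^(−c·Z₁) − e^(−c·Z₂)) / (c·(Z₂−Z₁))
e^(−0.87×2) = 0.1755; e^(−0.87×3.6) = 0.0436
⟨φ⟩ = 0.72 × (0.1755 − 0.0436) / (0.87 × 1.6) = 0.72 × 0.0947 = 0.0682

0.068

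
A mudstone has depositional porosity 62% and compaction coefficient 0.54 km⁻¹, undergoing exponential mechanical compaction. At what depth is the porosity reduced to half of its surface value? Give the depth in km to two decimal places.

1.28 km

phi/phi₀ = 1/2 ⇒ exp(−k·d) = 1/2 ⇒ d = ln(2) / k
d = 0.6931 / 0.54 = 1.284 km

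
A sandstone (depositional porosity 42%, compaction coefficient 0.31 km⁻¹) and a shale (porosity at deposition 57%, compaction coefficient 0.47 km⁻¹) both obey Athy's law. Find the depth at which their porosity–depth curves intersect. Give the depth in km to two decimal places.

Set φ₀ₐ e^(−kₐz) = φ₀ᵦ e^(−kᵦz) ⇒ ln(φ₀ₐ/φ₀ᵦ) = (kₐ − kᵦ)·z
z = ln(0.42/0.57) / (0.31 − 0.47) = -0.3054 / -0.16 = 1.909 km

1.91 km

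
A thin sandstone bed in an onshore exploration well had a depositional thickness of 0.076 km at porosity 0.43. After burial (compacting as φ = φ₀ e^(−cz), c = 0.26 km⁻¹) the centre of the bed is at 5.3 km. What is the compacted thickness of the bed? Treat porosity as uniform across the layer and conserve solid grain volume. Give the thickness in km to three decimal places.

Porosity at 5.3 km: φ = 0.43·exp(−0.26×5.3) = 0.1084
Solid-volume conservation: h(1−φ) = h₀(1−φ₀) ⇒ h = h₀·(1−φ₀)/(1−φ)
h = 0.076 × (1 − 0.43)/(1 − 0.1084) = 0.076 × 0.6393 = 0.0486 km

0.049 km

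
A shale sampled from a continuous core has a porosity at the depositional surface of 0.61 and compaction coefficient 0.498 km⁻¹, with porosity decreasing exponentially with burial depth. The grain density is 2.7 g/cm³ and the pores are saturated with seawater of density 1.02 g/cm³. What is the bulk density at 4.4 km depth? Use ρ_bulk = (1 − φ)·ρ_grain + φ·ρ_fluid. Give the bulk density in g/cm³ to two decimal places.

2.59 g/cm³

Porosity at depth: φ = 0.61·exp(−0.498×4.4) = 0.61×0.1118 = 0.0682
Bulk density: ρ_b = (1−φ)ρ_g + φ·ρ_f = 0.9318×2.7 + 0.0682×1.02
       = 2.516 + 0.070 = 2.585 g/cm³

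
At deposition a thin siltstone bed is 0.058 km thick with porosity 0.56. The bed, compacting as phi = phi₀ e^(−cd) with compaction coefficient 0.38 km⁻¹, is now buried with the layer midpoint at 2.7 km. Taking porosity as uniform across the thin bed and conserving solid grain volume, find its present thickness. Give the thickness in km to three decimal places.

0.032 km

Porosity at 2.7 km: phi = 0.56·exp(−0.38×2.7) = 0.2007
Solid-volume conservation: h(1−phi) = h₀(1−phi₀) ⇒ h = h₀·(1−phi₀)/(1−phi)
h = 0.058 × (1 − 0.56)/(1 − 0.2007) = 0.058 × 0.5505 = 0.0319 km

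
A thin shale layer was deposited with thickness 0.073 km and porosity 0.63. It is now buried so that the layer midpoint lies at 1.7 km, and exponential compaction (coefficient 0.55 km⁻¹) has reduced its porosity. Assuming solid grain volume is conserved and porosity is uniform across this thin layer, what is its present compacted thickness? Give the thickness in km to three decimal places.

0.036 km

Porosity at 1.7 km: n = 0.63·exp(−0.55×1.7) = 0.2473
Solid-volume conservation: h(1−n) = h₀(1−n₀) ⇒ h = h₀·(1−n₀)/(1−n)
h = 0.073 × (1 − 0.63)/(1 − 0.2473) = 0.073 × 0.4916 = 0.0359 km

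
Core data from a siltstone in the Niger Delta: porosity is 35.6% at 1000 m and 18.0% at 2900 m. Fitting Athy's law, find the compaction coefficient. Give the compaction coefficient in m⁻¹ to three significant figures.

0.000359 m⁻¹

Working in km (1 km = 1000 m; c in km⁻¹ = c in m⁻¹ × 1000):
Athy: n(d) = n₀ e^(−cd) ⇒ n₁/n₂ = e^{c(d₂−d₁)} ⇒ c = ln(n₁/n₂)/(d₂−d₁)
c = ln(0.356/0.18) / (2.9 − 1) = ln(1.978) / 1.9 = 0.6820 / 1.9 = 0.3589 km⁻¹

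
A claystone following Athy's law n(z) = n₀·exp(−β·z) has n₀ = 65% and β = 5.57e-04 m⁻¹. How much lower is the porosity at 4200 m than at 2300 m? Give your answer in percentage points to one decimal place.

11.8 percentage points

Working in km (1 km = 1000 m; β in km⁻¹ = β in m⁻¹ × 1000):
n(2.3) = 0.65·e^(−0.557×2.3) = 0.1805
n(4.2) = 0.65·e^(−0.557×4.2) = 0.0627
Δn = 0.1805 − 0.0627 = 0.1179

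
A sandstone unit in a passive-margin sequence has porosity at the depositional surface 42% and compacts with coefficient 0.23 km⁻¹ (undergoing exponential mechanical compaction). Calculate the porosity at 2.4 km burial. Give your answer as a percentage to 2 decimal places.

phi = phi₀·exp(−c·z) = 0.42 × exp(−0.23 × 2.4) = 0.42 × exp(−0.552)
  = 0.42 × 0.5758 = 0.2418

24.18%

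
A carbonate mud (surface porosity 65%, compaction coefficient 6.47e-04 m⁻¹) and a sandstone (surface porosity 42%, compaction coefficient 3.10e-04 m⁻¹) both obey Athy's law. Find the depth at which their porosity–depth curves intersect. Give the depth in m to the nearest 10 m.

Working in km (1 km = 1000 m; β in km⁻¹ = β in m⁻¹ × 1000):
Set φ₀ₐ e^(−βₐd) = φ₀ᵦ e^(−βᵦd) ⇒ ln(φ₀ₐ/φ₀ᵦ) = (βₐ − βᵦ)·d
d = ln(0.65/0.42) / (0.647 − 0.31) = 0.4367 / 0.337 = 1.296 km

1300 m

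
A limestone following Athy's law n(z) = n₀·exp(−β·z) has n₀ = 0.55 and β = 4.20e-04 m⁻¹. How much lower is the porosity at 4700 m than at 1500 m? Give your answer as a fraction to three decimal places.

Working in km (1 km = 1000 m; β in km⁻¹ = β in m⁻¹ × 1000):
n(1.5) = 0.55·e^(−0.42×1.5) = 0.2929
n(4.7) = 0.55·e^(−0.42×4.7) = 0.0764
Δn = 0.2929 − 0.0764 = 0.2165

0.217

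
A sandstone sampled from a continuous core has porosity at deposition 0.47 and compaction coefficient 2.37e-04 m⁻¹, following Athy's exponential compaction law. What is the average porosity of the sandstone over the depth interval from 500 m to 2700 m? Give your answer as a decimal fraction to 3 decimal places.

0.325

Working in km (1 km = 1000 m; k in km⁻¹ = k in m⁻¹ × 1000):
⟨φ⟩ = (1/(d₂−d₁)) ∫ φ₀ e^(−kd) dd = φ₀·(e^(−k·d₁) − e^(−k·d₂)) / (k·(d₂−d₁))
e^(−0.237×0.5) = 0.8883; e^(−0.237×2.7) = 0.5273
⟨φ⟩ = 0.47 × (0.8883 − 0.5273) / (0.237 × 2.2) = 0.47 × 0.6922 = 0.3253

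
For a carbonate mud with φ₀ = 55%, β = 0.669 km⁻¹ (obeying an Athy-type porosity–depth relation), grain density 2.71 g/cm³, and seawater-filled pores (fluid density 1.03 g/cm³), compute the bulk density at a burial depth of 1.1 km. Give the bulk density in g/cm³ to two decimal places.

2.27 g/cm³

Porosity at depth: φ = 0.55·exp(−0.669×1.1) = 0.55×0.4791 = 0.2635
Bulk density: ρ_b = (1−φ)ρ_g + φ·ρ_f = 0.7365×2.71 + 0.2635×1.03
       = 1.996 + 0.271 = 2.267 g/cm³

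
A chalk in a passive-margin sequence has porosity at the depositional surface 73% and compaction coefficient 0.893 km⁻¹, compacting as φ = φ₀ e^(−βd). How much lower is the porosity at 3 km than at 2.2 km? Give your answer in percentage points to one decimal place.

5.2 percentage points

φ(2.2) = 0.73·e^(−0.893×2.2) = 0.1024
φ(3) = 0.73·e^(−0.893×3) = 0.0501
Δφ = 0.1024 − 0.0501 = 0.0523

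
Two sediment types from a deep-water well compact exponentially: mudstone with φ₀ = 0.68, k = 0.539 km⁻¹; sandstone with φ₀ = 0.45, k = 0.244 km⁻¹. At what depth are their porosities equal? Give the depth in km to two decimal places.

Set φ₀ₐ e^(−kₐd) = φ₀ᵦ e^(−kᵦd) ⇒ ln(φ₀ₐ/φ₀ᵦ) = (kₐ − kᵦ)·d
d = ln(0.68/0.45) / (0.539 − 0.244) = 0.4128 / 0.295 = 1.399 km

1.40 km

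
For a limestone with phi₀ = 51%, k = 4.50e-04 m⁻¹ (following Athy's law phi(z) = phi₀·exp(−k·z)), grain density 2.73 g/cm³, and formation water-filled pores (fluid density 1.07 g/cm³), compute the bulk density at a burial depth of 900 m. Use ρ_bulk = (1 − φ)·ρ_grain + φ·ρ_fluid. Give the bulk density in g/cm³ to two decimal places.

Working in km (1 km = 1000 m; k in km⁻¹ = k in m⁻¹ × 1000):
Porosity at depth: phi = 0.51·exp(−0.45×0.9) = 0.51×0.6670 = 0.3402
Bulk density: ρ_b = (1−phi)ρ_g + phi·ρ_f = 0.6598×2.73 + 0.3402×1.07
       = 1.801 + 0.364 = 2.165 g/cm³

2.17 g/cm³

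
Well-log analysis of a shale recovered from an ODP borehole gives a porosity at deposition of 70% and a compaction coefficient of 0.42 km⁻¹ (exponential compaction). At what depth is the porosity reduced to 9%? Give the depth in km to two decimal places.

4.88 km

Invert Athy's law: Z = ln(φ₀/φ) / β
Z = ln(0.7/0.09) / 0.42 = ln(7.778) / 0.42 = 2.0513 / 0.42 = 4.884 km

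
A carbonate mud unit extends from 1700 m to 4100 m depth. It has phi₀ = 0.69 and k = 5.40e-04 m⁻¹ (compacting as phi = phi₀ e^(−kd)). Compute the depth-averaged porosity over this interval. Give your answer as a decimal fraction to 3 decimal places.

Working in km (1 km = 1000 m; k in km⁻¹ = k in m⁻¹ × 1000):
⟨phi⟩ = (1/(d₂−d₁)) ∫ phi₀ e^(−kd) dd = phi₀·(e^(−k·d₁) − e^(−k·d₂)) / (k·(d₂−d₁))
e^(−0.54×1.7) = 0.3993; e^(−0.54×4.1) = 0.1093
⟨phi⟩ = 0.69 × (0.3993 − 0.1093) / (0.54 × 2.4) = 0.69 × 0.2238 = 0.1544

0.154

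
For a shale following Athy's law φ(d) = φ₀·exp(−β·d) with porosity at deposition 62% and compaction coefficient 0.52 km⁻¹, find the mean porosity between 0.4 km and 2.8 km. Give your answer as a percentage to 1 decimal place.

⟨φ⟩ = (1/(d₂−d₁)) ∫ φ₀ e^(−βd) dd = φ₀·(e^(−β·d₁) − e^(−β·d₂)) / (β·(d₂−d₁))
e^(−0.52×0.4) = 0.8122; e^(−0.52×2.8) = 0.2332
⟨φ⟩ = 0.62 × (0.8122 − 0.2332) / (0.52 × 2.4) = 0.62 × 0.4640 = 0.2877

28.8%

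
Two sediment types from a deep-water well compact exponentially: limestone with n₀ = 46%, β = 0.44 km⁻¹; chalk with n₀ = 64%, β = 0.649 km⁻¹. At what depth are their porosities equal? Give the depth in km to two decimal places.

1.58 km

Set n₀ₐ e^(−βₐd) = n₀ᵦ e^(−βᵦd) ⇒ ln(n₀ₐ/n₀ᵦ) = (βₐ − βᵦ)·d
d = ln(0.46/0.64) / (0.44 − 0.649) = -0.3302 / -0.209 = 1.580 km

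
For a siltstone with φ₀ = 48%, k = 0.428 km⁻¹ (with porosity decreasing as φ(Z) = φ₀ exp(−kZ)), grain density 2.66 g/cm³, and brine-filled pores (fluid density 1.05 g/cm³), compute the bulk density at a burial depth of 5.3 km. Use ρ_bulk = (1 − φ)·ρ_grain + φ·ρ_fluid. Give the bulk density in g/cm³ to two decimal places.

Porosity at depth: φ = 0.48·exp(−0.428×5.3) = 0.48×0.1035 = 0.0497
Bulk density: ρ_b = (1−φ)ρ_g + φ·ρ_f = 0.9503×2.66 + 0.0497×1.05
       = 2.528 + 0.052 = 2.580 g/cm³

2.58 g/cm³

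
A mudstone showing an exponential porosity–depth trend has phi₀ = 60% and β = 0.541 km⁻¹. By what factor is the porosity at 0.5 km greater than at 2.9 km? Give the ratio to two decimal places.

phi(z₁)/phi(z₂) = e^(−β·z₁)/e^(−β·z₂) = e^{β(z₂−z₁)}
= exp(0.541 × 2.4) = exp(1.298) = 3.6634

3.66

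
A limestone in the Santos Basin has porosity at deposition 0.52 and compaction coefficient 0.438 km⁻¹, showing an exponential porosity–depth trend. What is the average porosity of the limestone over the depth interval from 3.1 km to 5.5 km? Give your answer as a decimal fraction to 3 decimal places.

0.083

⟨phi⟩ = (1/(d₂−d₁)) ∫ phi₀ e^(−βd) dd = phi₀·(e^(−β·d₁) − e^(−β·d₂)) / (β·(d₂−d₁))
e^(−0.438×3.1) = 0.2572; e^(−0.438×5.5) = 0.0899
⟨phi⟩ = 0.52 × (0.2572 − 0.0899) / (0.438 × 2.4) = 0.52 × 0.1592 = 0.0828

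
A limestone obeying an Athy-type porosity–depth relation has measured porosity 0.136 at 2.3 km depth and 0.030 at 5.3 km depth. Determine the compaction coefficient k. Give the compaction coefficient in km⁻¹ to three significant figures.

0.504 km⁻¹

Athy: φ(z) = φ₀ e^(−kz) ⇒ φ₁/φ₂ = e^{k(z₂−z₁)} ⇒ k = ln(φ₁/φ₂)/(z₂−z₁)
k = ln(0.136/0.03) / (5.3 − 2.3) = ln(4.533) / 3 = 1.5115 / 3 = 0.5038 km⁻¹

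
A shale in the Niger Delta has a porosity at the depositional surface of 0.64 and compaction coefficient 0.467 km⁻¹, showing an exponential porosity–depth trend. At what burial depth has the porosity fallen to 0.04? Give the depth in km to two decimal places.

5.94 km

Invert Athy's law: Z = ln(n₀/n) / k
Z = ln(0.64/0.04) / 0.467 = ln(16) / 0.467 = 2.7726 / 0.467 = 5.937 km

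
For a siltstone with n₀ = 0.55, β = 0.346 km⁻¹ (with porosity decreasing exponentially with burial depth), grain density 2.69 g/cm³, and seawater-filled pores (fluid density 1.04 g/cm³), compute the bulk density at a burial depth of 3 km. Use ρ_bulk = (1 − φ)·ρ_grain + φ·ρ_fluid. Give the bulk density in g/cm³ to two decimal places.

2.37 g/cm³

Porosity at depth: n = 0.55·exp(−0.346×3) = 0.55×0.3542 = 0.1948
Bulk density: ρ_b = (1−n)ρ_g + n·ρ_f = 0.8052×2.69 + 0.1948×1.04
       = 2.166 + 0.203 = 2.369 g/cm³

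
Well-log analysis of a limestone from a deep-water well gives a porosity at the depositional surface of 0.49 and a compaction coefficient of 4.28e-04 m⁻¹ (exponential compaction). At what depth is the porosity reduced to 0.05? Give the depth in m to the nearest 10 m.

Working in km (1 km = 1000 m; β in km⁻¹ = β in m⁻¹ × 1000):
Invert Athy's law: d = ln(φ₀/φ) / β
d = ln(0.49/0.05) / 0.428 = ln(9.8) / 0.428 = 2.2824 / 0.428 = 5.333 km

5330 m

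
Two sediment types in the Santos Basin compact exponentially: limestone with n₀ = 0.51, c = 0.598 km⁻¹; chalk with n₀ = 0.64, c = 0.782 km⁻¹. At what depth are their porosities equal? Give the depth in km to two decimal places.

Set n₀ₐ e^(−cₐz) = n₀ᵦ e^(−cᵦz) ⇒ ln(n₀ₐ/n₀ᵦ) = (cₐ − cᵦ)·z
z = ln(0.51/0.64) / (0.598 − 0.782) = -0.2271 / -0.184 = 1.234 km

1.23 km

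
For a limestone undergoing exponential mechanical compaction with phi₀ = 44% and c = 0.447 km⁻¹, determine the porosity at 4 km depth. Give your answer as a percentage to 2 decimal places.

phi = phi₀·exp(−c·z) = 0.44 × exp(−0.447 × 4) = 0.44 × exp(−1.788)
  = 0.44 × 0.1673 = 0.0736

7.36%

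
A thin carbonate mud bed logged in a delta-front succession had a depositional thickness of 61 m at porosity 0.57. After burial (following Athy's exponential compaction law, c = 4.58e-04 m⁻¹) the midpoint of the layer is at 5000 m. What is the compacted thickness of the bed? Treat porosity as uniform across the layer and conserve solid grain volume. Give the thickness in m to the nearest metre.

28 m

Working in km (1 km = 1000 m; c in km⁻¹ = c in m⁻¹ × 1000):
Porosity at 5 km: phi = 0.57·exp(−0.458×5) = 0.0577
Solid-volume conservation: h(1−phi) = h₀(1−phi₀) ⇒ h = h₀·(1−phi₀)/(1−phi)
h = 0.061 × (1 − 0.57)/(1 − 0.0577) = 0.061 × 0.4563 = 0.0278 km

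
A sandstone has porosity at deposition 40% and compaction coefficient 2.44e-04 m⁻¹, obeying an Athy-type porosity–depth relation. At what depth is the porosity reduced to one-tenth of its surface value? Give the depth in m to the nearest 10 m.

9440 m

Working in km (1 km = 1000 m; β in km⁻¹ = β in m⁻¹ × 1000):
φ/φ₀ = 1/10 ⇒ exp(−β·z) = 1/10 ⇒ z = ln(10) / β
z = 2.3026 / 0.244 = 9.437 km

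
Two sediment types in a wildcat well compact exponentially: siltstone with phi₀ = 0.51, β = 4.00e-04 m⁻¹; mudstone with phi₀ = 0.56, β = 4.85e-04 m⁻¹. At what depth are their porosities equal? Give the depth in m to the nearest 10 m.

1100 m

Working in km (1 km = 1000 m; β in km⁻¹ = β in m⁻¹ × 1000):
Set phi₀ₐ e^(−βₐZ) = phi₀ᵦ e^(−βᵦZ) ⇒ ln(phi₀ₐ/phi₀ᵦ) = (βₐ − βᵦ)·Z
Z = ln(0.51/0.56) / (0.4 − 0.485) = -0.0935 / -0.085 = 1.100 km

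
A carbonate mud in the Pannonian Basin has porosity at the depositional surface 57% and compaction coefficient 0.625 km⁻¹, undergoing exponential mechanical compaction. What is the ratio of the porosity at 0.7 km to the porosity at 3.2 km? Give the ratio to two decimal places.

n(z₁)/n(z₂) = e^(−k·z₁)/e^(−k·z₂) = e^{k(z₂−z₁)}
= exp(0.625 × 2.5) = exp(1.562) = 4.7707

4.77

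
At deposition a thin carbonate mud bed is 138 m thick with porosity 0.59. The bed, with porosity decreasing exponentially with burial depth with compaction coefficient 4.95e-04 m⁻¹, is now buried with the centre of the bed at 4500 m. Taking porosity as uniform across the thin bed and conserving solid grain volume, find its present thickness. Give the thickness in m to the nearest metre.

Working in km (1 km = 1000 m; k in km⁻¹ = k in m⁻¹ × 1000):
Porosity at 4.5 km: n = 0.59·exp(−0.495×4.5) = 0.0636
Solid-volume conservation: h(1−n) = h₀(1−n₀) ⇒ h = h₀·(1−n₀)/(1−n)
h = 0.138 × (1 − 0.59)/(1 − 0.0636) = 0.138 × 0.4378 = 0.0604 km

60 m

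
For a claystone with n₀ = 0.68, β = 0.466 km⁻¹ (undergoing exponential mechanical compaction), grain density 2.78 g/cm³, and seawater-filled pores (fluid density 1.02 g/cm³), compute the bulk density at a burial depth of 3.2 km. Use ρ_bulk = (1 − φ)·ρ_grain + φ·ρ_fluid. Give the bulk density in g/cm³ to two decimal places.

2.51 g/cm³

Porosity at depth: n = 0.68·exp(−0.466×3.2) = 0.68×0.2251 = 0.1531
Bulk density: ρ_b = (1−n)ρ_g + n·ρ_f = 0.8469×2.78 + 0.1531×1.02
       = 2.354 + 0.156 = 2.511 g/cm³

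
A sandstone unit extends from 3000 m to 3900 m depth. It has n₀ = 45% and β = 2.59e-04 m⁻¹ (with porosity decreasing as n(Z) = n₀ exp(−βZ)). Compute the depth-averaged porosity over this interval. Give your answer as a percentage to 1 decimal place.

Working in km (1 km = 1000 m; β in km⁻¹ = β in m⁻¹ × 1000):
⟨n⟩ = (1/(Z₂−Z₁)) ∫ n₀ e^(−βZ) dZ = n₀·(e^(−β·Z₁) − e^(−β·Z₂)) / (β·(Z₂−Z₁))
e^(−0.259×3) = 0.4598; e^(−0.259×3.9) = 0.3642
⟨n⟩ = 0.45 × (0.4598 − 0.3642) / (0.259 × 0.9) = 0.45 × 0.4101 = 0.1846

18.5%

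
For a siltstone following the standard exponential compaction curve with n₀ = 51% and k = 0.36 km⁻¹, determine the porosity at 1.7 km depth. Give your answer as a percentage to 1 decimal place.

n = n₀·exp(−k·Z) = 0.51 × exp(−0.36 × 1.7) = 0.51 × exp(−0.612)
  = 0.51 × 0.5423 = 0.2766

27.7%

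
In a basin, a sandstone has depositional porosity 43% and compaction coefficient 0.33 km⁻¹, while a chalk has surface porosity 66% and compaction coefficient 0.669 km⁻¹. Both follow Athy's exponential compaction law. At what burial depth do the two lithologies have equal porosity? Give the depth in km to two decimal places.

Set phi₀ₐ e^(−kₐd) = phi₀ᵦ e^(−kᵦd) ⇒ ln(phi₀ₐ/phi₀ᵦ) = (kₐ − kᵦ)·d
d = ln(0.43/0.66) / (0.33 − 0.669) = -0.4285 / -0.339 = 1.264 km

1.26 km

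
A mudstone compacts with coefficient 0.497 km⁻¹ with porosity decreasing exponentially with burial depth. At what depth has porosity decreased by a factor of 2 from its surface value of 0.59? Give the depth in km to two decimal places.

1.39 km

φ/φ₀ = 1/2 ⇒ exp(−k·z) = 1/2 ⇒ z = ln(2) / k
z = 0.6931 / 0.497 = 1.395 km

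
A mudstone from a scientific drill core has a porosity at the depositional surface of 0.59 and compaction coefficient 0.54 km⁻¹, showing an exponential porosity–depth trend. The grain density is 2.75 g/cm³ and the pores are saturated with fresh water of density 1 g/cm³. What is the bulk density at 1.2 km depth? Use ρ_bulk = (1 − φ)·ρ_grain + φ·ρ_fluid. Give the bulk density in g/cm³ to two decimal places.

2.21 g/cm³

Porosity at depth: phi = 0.59·exp(−0.54×1.2) = 0.59×0.5231 = 0.3086
Bulk density: ρ_b = (1−phi)ρ_g + phi·ρ_f = 0.6914×2.75 + 0.3086×1
       = 1.901 + 0.309 = 2.210 g/cm³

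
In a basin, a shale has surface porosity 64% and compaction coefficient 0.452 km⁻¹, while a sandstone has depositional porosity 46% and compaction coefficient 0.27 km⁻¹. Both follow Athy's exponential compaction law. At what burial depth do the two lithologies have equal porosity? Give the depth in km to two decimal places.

1.81 km

Set phi₀ₐ e^(−kₐz) = phi₀ᵦ e^(−kᵦz) ⇒ ln(phi₀ₐ/phi₀ᵦ) = (kₐ − kᵦ)·z
z = ln(0.64/0.46) / (0.452 − 0.27) = 0.3302 / 0.182 = 1.815 km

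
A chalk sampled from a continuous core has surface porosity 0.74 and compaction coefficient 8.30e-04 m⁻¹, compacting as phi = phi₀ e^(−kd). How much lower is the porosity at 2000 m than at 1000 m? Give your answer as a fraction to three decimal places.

0.182

Working in km (1 km = 1000 m; k in km⁻¹ = k in m⁻¹ × 1000):
phi(1) = 0.74·e^(−0.83×1) = 0.3227
phi(2) = 0.74·e^(−0.83×2) = 0.1407
Δphi = 0.3227 − 0.1407 = 0.1820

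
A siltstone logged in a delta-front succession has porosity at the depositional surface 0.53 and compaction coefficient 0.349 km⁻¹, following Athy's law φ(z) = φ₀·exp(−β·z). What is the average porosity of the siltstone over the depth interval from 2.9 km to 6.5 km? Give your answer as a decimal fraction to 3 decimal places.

0.110

⟨φ⟩ = (1/(z₂−z₁)) ∫ φ₀ e^(−βz) dz = φ₀·(e^(−β·z₁) − e^(−β·z₂)) / (β·(z₂−z₁))
e^(−0.349×2.9) = 0.3635; e^(−0.349×6.5) = 0.1035
⟨φ⟩ = 0.53 × (0.3635 − 0.1035) / (0.349 × 3.6) = 0.53 × 0.2069 = 0.1097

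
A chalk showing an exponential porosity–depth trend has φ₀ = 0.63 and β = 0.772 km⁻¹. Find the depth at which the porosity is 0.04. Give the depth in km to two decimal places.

3.57 km

Invert Athy's law: z = ln(φ₀/φ) / β
z = ln(0.63/0.04) / 0.772 = ln(15.75) / 0.772 = 2.7568 / 0.772 = 3.571 km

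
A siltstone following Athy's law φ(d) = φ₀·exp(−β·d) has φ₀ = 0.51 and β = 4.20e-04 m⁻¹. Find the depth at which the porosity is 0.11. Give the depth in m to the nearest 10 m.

3650 m

Working in km (1 km = 1000 m; β in km⁻¹ = β in m⁻¹ × 1000):
Invert Athy's law: d = ln(φ₀/φ) / β
d = ln(0.51/0.11) / 0.42 = ln(4.636) / 0.42 = 1.5339 / 0.42 = 3.652 km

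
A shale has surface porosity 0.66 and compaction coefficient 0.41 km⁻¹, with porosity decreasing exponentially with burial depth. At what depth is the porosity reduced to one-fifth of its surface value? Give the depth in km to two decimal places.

3.93 km

n/n₀ = 1/5 ⇒ exp(−β·d) = 1/5 ⇒ d = ln(5) / β
d = 1.6094 / 0.41 = 3.925 km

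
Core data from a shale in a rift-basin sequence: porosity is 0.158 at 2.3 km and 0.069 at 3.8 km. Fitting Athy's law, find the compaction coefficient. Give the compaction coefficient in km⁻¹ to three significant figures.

Athy: φ(z) = φ₀ e^(−kz) ⇒ φ₁/φ₂ = e^{k(z₂−z₁)} ⇒ k = ln(φ₁/φ₂)/(z₂−z₁)
k = ln(0.158/0.069) / (3.8 − 2.3) = ln(2.29) / 1.5 = 0.8285 / 1.5 = 0.5523 km⁻¹

0.552 km⁻¹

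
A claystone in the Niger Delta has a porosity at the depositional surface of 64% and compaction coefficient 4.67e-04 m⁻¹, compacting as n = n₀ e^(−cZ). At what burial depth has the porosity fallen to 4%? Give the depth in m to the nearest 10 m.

5940 m

Working in km (1 km = 1000 m; c in km⁻¹ = c in m⁻¹ × 1000):
Invert Athy's law: Z = ln(n₀/n) / c
Z = ln(0.64/0.04) / 0.467 = ln(16) / 0.467 = 2.7726 / 0.467 = 5.937 km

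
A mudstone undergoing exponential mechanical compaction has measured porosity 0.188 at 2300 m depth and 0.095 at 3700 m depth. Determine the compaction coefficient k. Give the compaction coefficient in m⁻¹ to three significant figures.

0.000488 m⁻¹

Working in km (1 km = 1000 m; k in km⁻¹ = k in m⁻¹ × 1000):
Athy: φ(d) = φ₀ e^(−kd) ⇒ φ₁/φ₂ = e^{k(d₂−d₁)} ⇒ k = ln(φ₁/φ₂)/(d₂−d₁)
k = ln(0.188/0.095) / (3.7 − 2.3) = ln(1.979) / 1.4 = 0.6826 / 1.4 = 0.4875 km⁻¹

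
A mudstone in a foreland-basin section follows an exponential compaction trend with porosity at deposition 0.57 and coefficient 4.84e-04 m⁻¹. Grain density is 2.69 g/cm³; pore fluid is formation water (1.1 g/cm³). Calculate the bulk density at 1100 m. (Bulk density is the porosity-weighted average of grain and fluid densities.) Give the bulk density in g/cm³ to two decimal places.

2.16 g/cm³

Working in km (1 km = 1000 m; β in km⁻¹ = β in m⁻¹ × 1000):
Porosity at depth: φ = 0.57·exp(−0.484×1.1) = 0.57×0.5872 = 0.3347
Bulk density: ρ_b = (1−φ)ρ_g + φ·ρ_f = 0.6653×2.69 + 0.3347×1.1
       = 1.790 + 0.368 = 2.158 g/cm³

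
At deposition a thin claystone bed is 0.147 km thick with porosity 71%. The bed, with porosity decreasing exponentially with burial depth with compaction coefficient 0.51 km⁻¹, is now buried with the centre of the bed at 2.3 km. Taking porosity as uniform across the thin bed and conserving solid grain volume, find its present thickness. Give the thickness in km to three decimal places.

Porosity at 2.3 km: n = 0.71·exp(−0.51×2.3) = 0.2197
Solid-volume conservation: h(1−n) = h₀(1−n₀) ⇒ h = h₀·(1−n₀)/(1−n)
h = 0.147 × (1 − 0.71)/(1 − 0.2197) = 0.147 × 0.3717 = 0.0546 km

0.055 km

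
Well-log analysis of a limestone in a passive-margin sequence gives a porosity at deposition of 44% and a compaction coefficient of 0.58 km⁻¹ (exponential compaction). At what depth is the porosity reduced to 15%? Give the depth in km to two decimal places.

1.86 km

Invert Athy's law: Z = ln(phi₀/phi) / k
Z = ln(0.44/0.15) / 0.58 = ln(2.933) / 0.58 = 1.0761 / 0.58 = 1.855 km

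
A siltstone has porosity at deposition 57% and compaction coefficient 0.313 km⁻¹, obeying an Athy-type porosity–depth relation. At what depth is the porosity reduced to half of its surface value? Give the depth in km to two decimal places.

n/n₀ = 1/2 ⇒ exp(−β·Z) = 1/2 ⇒ Z = ln(2) / β
Z = 0.6931 / 0.313 = 2.215 km

2.21 km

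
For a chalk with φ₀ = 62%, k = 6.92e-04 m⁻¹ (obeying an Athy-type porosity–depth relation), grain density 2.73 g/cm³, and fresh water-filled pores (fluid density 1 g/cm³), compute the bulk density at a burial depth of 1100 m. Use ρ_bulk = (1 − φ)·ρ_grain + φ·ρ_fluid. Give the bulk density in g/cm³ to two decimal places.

2.23 g/cm³

Working in km (1 km = 1000 m; k in km⁻¹ = k in m⁻¹ × 1000):
Porosity at depth: φ = 0.62·exp(−0.692×1.1) = 0.62×0.4671 = 0.2896
Bulk density: ρ_b = (1−φ)ρ_g + φ·ρ_f = 0.7104×2.73 + 0.2896×1
       = 1.939 + 0.290 = 2.229 g/cm³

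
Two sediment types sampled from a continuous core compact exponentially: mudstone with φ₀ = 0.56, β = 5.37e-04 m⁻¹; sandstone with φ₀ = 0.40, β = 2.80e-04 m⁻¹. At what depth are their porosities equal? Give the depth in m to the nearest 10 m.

1310 m

Working in km (1 km = 1000 m; β in km⁻¹ = β in m⁻¹ × 1000):
Set φ₀ₐ e^(−βₐd) = φ₀ᵦ e^(−βᵦd) ⇒ ln(φ₀ₐ/φ₀ᵦ) = (βₐ − βᵦ)·d
d = ln(0.56/0.4) / (0.537 − 0.28) = 0.3365 / 0.257 = 1.309 km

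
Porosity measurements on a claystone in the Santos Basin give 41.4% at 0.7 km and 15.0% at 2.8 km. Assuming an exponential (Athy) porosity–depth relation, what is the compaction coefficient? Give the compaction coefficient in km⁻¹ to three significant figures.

Athy: phi(z) = phi₀ e^(−kz) ⇒ phi₁/phi₂ = e^{k(z₂−z₁)} ⇒ k = ln(phi₁/phi₂)/(z₂−z₁)
k = ln(0.414/0.15) / (2.8 − 0.7) = ln(2.76) / 2.1 = 1.0152 / 2.1 = 0.4834 km⁻¹

0.483 km⁻¹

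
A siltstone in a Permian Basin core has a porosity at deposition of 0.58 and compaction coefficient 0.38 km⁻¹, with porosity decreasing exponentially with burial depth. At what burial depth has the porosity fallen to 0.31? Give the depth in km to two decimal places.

1.65 km

Invert Athy's law: z = ln(φ₀/φ) / β
z = ln(0.58/0.31) / 0.38 = ln(1.871) / 0.38 = 0.6265 / 0.38 = 1.649 km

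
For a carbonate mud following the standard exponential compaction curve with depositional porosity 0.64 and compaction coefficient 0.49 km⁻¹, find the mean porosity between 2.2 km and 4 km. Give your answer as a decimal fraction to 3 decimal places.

⟨φ⟩ = (1/(d₂−d₁)) ∫ φ₀ e^(−cd) dd = φ₀·(e^(−c·d₁) − e^(−c·d₂)) / (c·(d₂−d₁))
e^(−0.49×2.2) = 0.3403; e^(−0.49×4) = 0.1409
⟨φ⟩ = 0.64 × (0.3403 − 0.1409) / (0.49 × 1.8) = 0.64 × 0.2261 = 0.1447

0.145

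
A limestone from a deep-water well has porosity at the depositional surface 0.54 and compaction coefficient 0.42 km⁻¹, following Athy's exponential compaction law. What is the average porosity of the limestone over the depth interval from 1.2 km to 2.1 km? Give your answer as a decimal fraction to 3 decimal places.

⟨n⟩ = (1/(z₂−z₁)) ∫ n₀ e^(−βz) dz = n₀·(e^(−β·z₁) − e^(−β·z₂)) / (β·(z₂−z₁))
e^(−0.42×1.2) = 0.6041; e^(−0.42×2.1) = 0.4140
⟨n⟩ = 0.54 × (0.6041 − 0.4140) / (0.42 × 0.9) = 0.54 × 0.5031 = 0.2717

0.272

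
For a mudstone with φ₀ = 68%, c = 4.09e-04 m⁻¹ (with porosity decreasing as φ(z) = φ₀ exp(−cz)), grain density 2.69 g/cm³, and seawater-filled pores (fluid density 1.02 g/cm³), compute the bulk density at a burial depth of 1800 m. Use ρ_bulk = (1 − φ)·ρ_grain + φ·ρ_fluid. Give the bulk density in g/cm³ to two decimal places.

2.15 g/cm³

Working in km (1 km = 1000 m; c in km⁻¹ = c in m⁻¹ × 1000):
Porosity at depth: φ = 0.68·exp(−0.409×1.8) = 0.68×0.4789 = 0.3257
Bulk density: ρ_b = (1−φ)ρ_g + φ·ρ_f = 0.6743×2.69 + 0.3257×1.02
       = 1.814 + 0.332 = 2.146 g/cm³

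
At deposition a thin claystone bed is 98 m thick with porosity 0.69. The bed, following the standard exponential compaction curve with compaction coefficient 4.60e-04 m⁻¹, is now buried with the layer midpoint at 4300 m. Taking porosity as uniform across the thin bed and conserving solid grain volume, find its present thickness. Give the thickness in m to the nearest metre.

Working in km (1 km = 1000 m; k in km⁻¹ = k in m⁻¹ × 1000):
Porosity at 4.3 km: n = 0.69·exp(−0.46×4.3) = 0.0955
Solid-volume conservation: h(1−n) = h₀(1−n₀) ⇒ h = h₀·(1−n₀)/(1−n)
h = 0.098 × (1 − 0.69)/(1 − 0.0955) = 0.098 × 0.3427 = 0.0336 km

34 m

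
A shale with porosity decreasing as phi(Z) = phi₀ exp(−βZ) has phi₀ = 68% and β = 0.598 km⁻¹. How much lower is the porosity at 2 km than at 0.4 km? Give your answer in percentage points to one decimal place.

33.0 percentage points

phi(0.4) = 0.68·e^(−0.598×0.4) = 0.5353
phi(2) = 0.68·e^(−0.598×2) = 0.2056
Δphi = 0.5353 − 0.2056 = 0.3297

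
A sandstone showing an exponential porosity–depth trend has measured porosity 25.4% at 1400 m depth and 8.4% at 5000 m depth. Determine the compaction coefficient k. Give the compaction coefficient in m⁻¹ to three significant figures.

0.000307 m⁻¹

Working in km (1 km = 1000 m; k in km⁻¹ = k in m⁻¹ × 1000):
Athy: phi(Z) = phi₀ e^(−kZ) ⇒ phi₁/phi₂ = e^{k(Z₂−Z₁)} ⇒ k = ln(phi₁/phi₂)/(Z₂−Z₁)
k = ln(0.254/0.084) / (5 − 1.4) = ln(3.024) / 3.6 = 1.1065 / 3.6 = 0.3074 km⁻¹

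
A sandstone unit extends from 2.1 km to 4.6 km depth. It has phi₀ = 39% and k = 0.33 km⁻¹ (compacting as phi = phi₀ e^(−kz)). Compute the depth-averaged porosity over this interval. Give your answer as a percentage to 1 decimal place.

⟨phi⟩ = (1/(z₂−z₁)) ∫ phi₀ e^(−kz) dz = phi₀·(e^(−k·z₁) − e^(−k·z₂)) / (k·(z₂−z₁))
e^(−0.33×2.1) = 0.5001; e^(−0.33×4.6) = 0.2191
⟨phi⟩ = 0.39 × (0.5001 − 0.2191) / (0.33 × 2.5) = 0.39 × 0.3405 = 0.1328

13.3%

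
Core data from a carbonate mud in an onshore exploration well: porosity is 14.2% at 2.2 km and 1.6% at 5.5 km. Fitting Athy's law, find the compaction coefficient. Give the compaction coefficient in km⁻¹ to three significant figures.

0.662 km⁻¹

Athy: n(d) = n₀ e^(−kd) ⇒ n₁/n₂ = e^{k(d₂−d₁)} ⇒ k = ln(n₁/n₂)/(d₂−d₁)
k = ln(0.142/0.016) / (5.5 − 2.2) = ln(8.875) / 3.3 = 2.1832 / 3.3 = 0.6616 km⁻¹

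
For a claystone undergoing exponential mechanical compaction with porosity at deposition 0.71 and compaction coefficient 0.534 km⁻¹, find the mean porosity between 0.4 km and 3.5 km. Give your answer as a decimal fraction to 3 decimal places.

⟨phi⟩ = (1/(z₂−z₁)) ∫ phi₀ e^(−kz) dz = phi₀·(e^(−k·z₁) − e^(−k·z₂)) / (k·(z₂−z₁))
e^(−0.534×0.4) = 0.8077; e^(−0.534×3.5) = 0.1543
⟨phi⟩ = 0.71 × (0.8077 − 0.1543) / (0.534 × 3.1) = 0.71 × 0.3947 = 0.2802

0.280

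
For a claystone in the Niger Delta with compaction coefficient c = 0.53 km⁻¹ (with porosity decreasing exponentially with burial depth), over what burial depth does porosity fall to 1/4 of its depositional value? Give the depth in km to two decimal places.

2.62 km

φ/φ₀ = 1/4 ⇒ exp(−c·d) = 1/4 ⇒ d = ln(4) / c
d = 1.3863 / 0.53 = 2.616 km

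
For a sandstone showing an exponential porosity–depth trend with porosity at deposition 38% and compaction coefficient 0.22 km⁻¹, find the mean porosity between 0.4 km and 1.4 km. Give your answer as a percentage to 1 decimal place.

⟨φ⟩ = (1/(d₂−d₁)) ∫ φ₀ e^(−kd) dd = φ₀·(e^(−k·d₁) − e^(−k·d₂)) / (k·(d₂−d₁))
e^(−0.22×0.4) = 0.9158; e^(−0.22×1.4) = 0.7349
⟨φ⟩ = 0.38 × (0.9158 − 0.7349) / (0.22 × 1) = 0.38 × 0.8220 = 0.3124

31.2%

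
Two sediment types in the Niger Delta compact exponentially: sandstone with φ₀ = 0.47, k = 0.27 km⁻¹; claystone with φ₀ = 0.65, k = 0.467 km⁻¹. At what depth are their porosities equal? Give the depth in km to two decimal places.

Set φ₀ₐ e^(−kₐd) = φ₀ᵦ e^(−kᵦd) ⇒ ln(φ₀ₐ/φ₀ᵦ) = (kₐ − kᵦ)·d
d = ln(0.47/0.65) / (0.27 − 0.467) = -0.3242 / -0.197 = 1.646 km

1.65 km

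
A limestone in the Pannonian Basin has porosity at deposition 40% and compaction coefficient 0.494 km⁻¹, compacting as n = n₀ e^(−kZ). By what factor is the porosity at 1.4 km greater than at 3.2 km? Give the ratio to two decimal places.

2.43

n(Z₁)/n(Z₂) = e^(−k·Z₁)/e^(−k·Z₂) = e^{k(Z₂−Z₁)}
= exp(0.494 × 1.8) = exp(0.8892) = 2.4332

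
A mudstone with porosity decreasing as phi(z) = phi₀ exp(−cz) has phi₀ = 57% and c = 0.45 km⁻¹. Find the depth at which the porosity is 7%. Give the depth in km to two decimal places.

4.66 km

Invert Athy's law: z = ln(phi₀/phi) / c
z = ln(0.57/0.07) / 0.45 = ln(8.143) / 0.45 = 2.0971 / 0.45 = 4.660 km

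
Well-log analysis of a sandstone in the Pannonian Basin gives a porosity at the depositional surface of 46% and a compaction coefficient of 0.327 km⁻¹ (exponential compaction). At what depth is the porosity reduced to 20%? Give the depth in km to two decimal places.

Invert Athy's law: z = ln(φ₀/φ) / k
z = ln(0.46/0.2) / 0.327 = ln(2.3) / 0.327 = 0.8329 / 0.327 = 2.547 km

2.55 km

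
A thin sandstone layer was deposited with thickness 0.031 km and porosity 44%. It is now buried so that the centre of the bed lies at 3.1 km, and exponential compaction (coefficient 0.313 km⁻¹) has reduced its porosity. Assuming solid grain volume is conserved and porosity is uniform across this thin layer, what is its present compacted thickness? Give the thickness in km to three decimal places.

0.021 km

Porosity at 3.1 km: phi = 0.44·exp(−0.313×3.1) = 0.1667
Solid-volume conservation: h(1−phi) = h₀(1−phi₀) ⇒ h = h₀·(1−phi₀)/(1−phi)
h = 0.031 × (1 − 0.44)/(1 − 0.1667) = 0.031 × 0.6721 = 0.0208 km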